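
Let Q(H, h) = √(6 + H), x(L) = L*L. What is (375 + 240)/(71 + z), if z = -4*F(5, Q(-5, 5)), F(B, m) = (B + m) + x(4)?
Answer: -615/17 ≈ -36.176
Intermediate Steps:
x(L) = L²
F(B, m) = 16 + B + m (F(B, m) = (B + m) + 4² = (B + m) + 16 = 16 + B + m)
z = -88 (z = -4*(16 + 5 + √(6 - 5)) = -4*(16 + 5 + √1) = -4*(16 + 5 + 1) = -4*22 = -88)
(375 + 240)/(71 + z) = (375 + 240)/(71 - 88) = 615/(-17) = 615*(-1/17) = -615/17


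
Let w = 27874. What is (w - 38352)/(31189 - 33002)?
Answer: 10478/1813 ≈ 5.7794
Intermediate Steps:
(w - 38352)/(31189 - 33002) = (27874 - 38352)/(31189 - 33002) = -10478/(-1813) = -10478*(-1/1813) = 10478/1813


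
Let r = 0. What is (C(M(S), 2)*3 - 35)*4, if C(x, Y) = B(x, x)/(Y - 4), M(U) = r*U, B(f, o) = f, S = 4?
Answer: -140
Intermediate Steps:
M(U) = 0 (M(U) = 0*U = 0)
C(x, Y) = x/(-4 + Y) (C(x, Y) = x/(Y - 4) = x/(-4 + Y))
(C(M(S), 2)*3 - 35)*4 = ((0/(-4 + 2))*3 - 35)*4 = ((0/(-2))*3 - 35)*4 = ((0*(-½))*3 - 35)*4 = (0*3 - 35)*4 = (0 - 35)*4 = -35*4 = -140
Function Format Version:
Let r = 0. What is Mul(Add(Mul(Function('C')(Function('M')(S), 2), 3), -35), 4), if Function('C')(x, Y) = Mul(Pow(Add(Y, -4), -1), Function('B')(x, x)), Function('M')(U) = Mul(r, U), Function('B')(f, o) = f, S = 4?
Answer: -140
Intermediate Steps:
Function('M')(U) = 0 (Function('M')(U) = Mul(0, U) = 0)
Function('C')(x, Y) = Mul(x, Pow(Add(-4, Y), -1)) (Function('C')(x, Y) = Mul(Pow(Add(Y, -4), -1), x) = Mul(Pow(Add(-4, Y), -1), x) = Mul(x, Pow(Add(-4, Y), -1)))
Mul(Add(Mul(Function('C')(Function('M')(S), 2), 3), -35), 4) = Mul(Add(Mul(Mul(0, Pow(Add(-4, 2), -1)), 3), -35), 4) = Mul(Add(Mul(Mul(0, Pow(-2, -1)), 3), -35), 4) = Mul(Add(Mul(Mul(0, Rational(-1, 2)), 3), -35), 4) = Mul(Add(Mul(0, 3), -35), 4) = Mul(Add(0, -35), 4) = Mul(-35, 4) = -140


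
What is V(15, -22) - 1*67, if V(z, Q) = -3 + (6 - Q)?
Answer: -42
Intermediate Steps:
V(z, Q) = 3 - Q
V(15, -22) - 1*67 = (3 - 1*(-22)) - 1*67 = (3 + 22) - 67 = 25 - 67 = -42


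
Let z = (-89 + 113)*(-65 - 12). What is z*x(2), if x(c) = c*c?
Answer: -7392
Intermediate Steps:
x(c) = c**2
z = -1848 (z = 24*(-77) = -1848)
z*x(2) = -1848*2**2 = -1848*4 = -7392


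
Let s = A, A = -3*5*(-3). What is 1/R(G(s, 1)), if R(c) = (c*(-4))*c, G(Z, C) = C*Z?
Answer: -1/8100 ≈ -0.00012346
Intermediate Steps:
A = 45 (A = -15*(-3) = 45)
s = 45
R(c) = -4*c² (R(c) = (-4*c)*c = -4*c²)
1/R(G(s, 1)) = 1/(-4*(1*45)²) = 1/(-4*45²) = 1/(-4*2025) = 1/(-8100) = -1/8100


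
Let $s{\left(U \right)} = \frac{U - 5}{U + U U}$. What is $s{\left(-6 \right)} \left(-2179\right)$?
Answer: $\frac{23969}{30} \approx 798.97$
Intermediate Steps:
$s{\left(U \right)} = \frac{-5 + U}{U + U^{2}}$
$s{\left(-6 \right)} \left(-2179\right) = \frac{-5 - 6}{\left(-6\right) \left(1 - 6\right)} \left(-2179\right) = \left(- \frac{1}{6}\right) \frac{1}{-5} \left(-11\right) \left(-2179\right) = \left(- \frac{1}{6}\right) \left(- \frac{1}{5}\right) \left(-11\right) \left(-2179\right) = \left(- \frac{11}{30}\right) \left(-2179\right) = \frac{23969}{30}$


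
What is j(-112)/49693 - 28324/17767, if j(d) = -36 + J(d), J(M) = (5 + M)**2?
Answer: -1204729761/882895531 ≈ -1.3645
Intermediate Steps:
j(d) = -36 + (5 + d)**2
j(-112)/49693 - 28324/17767 = (-36 + (5 - 112)**2)/49693 - 28324/17767 = (-36 + (-107)**2)*(1/49693) - 28324*1/17767 = (-36 + 11449)*(1/49693) - 28324/17767 = 11413*(1/49693) - 28324/17767 = 11413/49693 - 28324/17767 = -1204729761/882895531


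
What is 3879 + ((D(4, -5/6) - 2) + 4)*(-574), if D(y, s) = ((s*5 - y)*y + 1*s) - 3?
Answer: 23682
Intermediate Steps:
D(y, s) = -3 + s + y*(-y + 5*s) (D(y, s) = ((5*s - y)*y + s) - 3 = ((-y + 5*s)*y + s) - 3 = (y*(-y + 5*s) + s) - 3 = (s + y*(-y + 5*s)) - 3 = -3 + s + y*(-y + 5*s))
3879 + ((D(4, -5/6) - 2) + 4)*(-574) = 3879 + (((-3 - 5/6 - 1*4² + 5*(-5/6)*4) - 2) + 4)*(-574) = 3879 + (((-3 - 5*⅙ - 1*16 + 5*(-5*⅙)*4) - 2) + 4)*(-574) = 3879 + (((-3 - ⅚ - 16 + 5*(-⅚)*4) - 2) + 4)*(-574) = 3879 + (((-3 - ⅚ - 16 - 50/3) - 2) + 4)*(-574) = 3879 + ((-73/2 - 2) + 4)*(-574) = 3879 + (-77/2 + 4)*(-574) = 3879 - 69/2*(-574) = 3879 + 19803 = 23682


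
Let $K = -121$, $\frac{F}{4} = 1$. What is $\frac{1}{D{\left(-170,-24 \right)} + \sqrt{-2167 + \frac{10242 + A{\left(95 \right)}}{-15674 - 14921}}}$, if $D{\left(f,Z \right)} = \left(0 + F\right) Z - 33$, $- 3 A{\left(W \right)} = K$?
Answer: $- \frac{11840265}{1726323127} - \frac{i \sqrt{18258692941470}}{1726323127} \approx -0.0068587 - 0.0024752 i$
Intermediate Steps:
$F = 4$ ($F = 4 \cdot 1 = 4$)
$A{\left(W \right)} = \frac{121}{3}$ ($A{\left(W \right)} = \left(- \frac{1}{3}\right) \left(-121\right) = \frac{121}{3}$)
$D{\left(f,Z \right)} = -33 + 4 Z$ ($D{\left(f,Z \right)} = \left(0 + 4\right) Z - 33 = 4 Z - 33 = -33 + 4 Z$)
$\frac{1}{D{\left(-170,-24 \right)} + \sqrt{-2167 + \frac{10242 + A{\left(95 \right)}}{-15674 - 14921}}} = \frac{1}{\left(-33 + 4 \left(-24\right)\right) + \sqrt{-2167 + \frac{10242 + \frac{121}{3}}{-15674 - 14921}}} = \frac{1}{\left(-33 - 96\right) + \sqrt{-2167 + \frac{30847}{3 \left(-30595\right)}}} = \frac{1}{-129 + \sqrt{-2167 + \frac{30847}{3} \left(- \frac{1}{30595}\right)}} = \frac{1}{-129 + \sqrt{-2167 - \frac{30847}{91785}}} = \frac{1}{-129 + \sqrt{- \frac{198928942}{91785}}} = \frac{1}{-129 + \frac{i \sqrt{18258692941470}}{91785}}$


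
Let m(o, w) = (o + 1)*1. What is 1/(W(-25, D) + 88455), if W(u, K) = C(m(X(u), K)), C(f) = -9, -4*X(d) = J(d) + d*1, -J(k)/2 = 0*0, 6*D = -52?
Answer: 1/88446 ≈ 1.1306e-5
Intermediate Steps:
D = -26/3 (D = (1/6)*(-52) = -26/3 ≈ -8.6667)
J(k) = 0 (J(k) = -0*0 = -2*0 = 0)
X(d) = -d/4 (X(d) = -(0 + d*1)/4 = -(0 + d)/4 = -d/4)
m(o, w) = 1 + o (m(o, w) = (1 + o)*1 = 1 + o)
W(u, K) = -9
1/(W(-25, D) + 88455) = 1/(-9 + 88455) = 1/88446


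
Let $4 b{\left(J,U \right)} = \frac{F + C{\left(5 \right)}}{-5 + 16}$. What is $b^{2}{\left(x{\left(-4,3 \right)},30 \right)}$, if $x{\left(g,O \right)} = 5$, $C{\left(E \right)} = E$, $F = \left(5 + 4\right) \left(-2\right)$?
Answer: $\frac{169}{1936} \approx 0.087293$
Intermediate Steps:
$F = -18$ ($F = 9 \left(-2\right) = -18$)
$b{\left(J,U \right)} = - \frac{13}{44}$ ($b{\left(J,U \right)} = \frac{\left(-18 + 5\right) \frac{1}{-5 + 16}}{4} = \frac{\left(-13\right) \frac{1}{11}}{4} = \frac{1}{4} \left(- \frac{13}{11}\right) = - \frac{13}{44}$)
$b^{2}{\left(x{\left(-4,3 \right)},30 \right)} = \left(- \frac{13}{44}\right)^{2} = \frac{169}{1936}$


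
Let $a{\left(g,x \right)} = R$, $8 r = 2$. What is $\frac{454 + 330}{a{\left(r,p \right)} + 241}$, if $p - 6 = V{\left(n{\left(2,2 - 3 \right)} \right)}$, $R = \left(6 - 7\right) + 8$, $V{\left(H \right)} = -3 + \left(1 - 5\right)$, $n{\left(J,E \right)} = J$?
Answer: $\frac{98}{31} \approx 3.1613$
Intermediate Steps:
$r = \frac{1}{4}$ ($r = \frac{1}{8} \cdot 2 = \frac{1}{4} \approx 0.25$)
$V{\left(H \right)} = -7$ ($V{\left(H \right)} = -3 + \left(1 - 5\right) = -3 - 4 = -7$)
$R = 7$ ($R = -1 + 8 = 7$)
$p = -1$ ($p = 6 - 7 = -1$)
$a{\left(g,x \right)} = 7$
$\frac{454 + 330}{a{\left(r,p \right)} + 241} = \frac{454 + 330}{7 + 241} = \frac{784}{248} = 784 \cdot \frac{1}{248} = \frac{98}{31}$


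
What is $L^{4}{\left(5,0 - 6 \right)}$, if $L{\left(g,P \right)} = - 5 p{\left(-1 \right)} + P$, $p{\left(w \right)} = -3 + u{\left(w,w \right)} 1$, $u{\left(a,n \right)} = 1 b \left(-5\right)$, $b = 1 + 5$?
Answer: $639128961$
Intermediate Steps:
$b = 6$
$u{\left(a,n \right)} = -30$ ($u{\left(a,n \right)} = 1 \cdot 6 \left(-5\right) = 6 \left(-5\right) = -30$)
$p{\left(w \right)} = -33$ ($p{\left(w \right)} = -3 - 30 = -33$)
$L{\left(g,P \right)} = 165 + P$ ($L{\left(g,P \right)} = \left(-5\right) \left(-33\right) + P = 165 + P$)
$L^{4}{\left(5,0 - 6 \right)} = \left(165 + \left(0 - 6\right)\right)^{4} = \left(165 - 6\right)^{4} = 159^{4} = 639128961$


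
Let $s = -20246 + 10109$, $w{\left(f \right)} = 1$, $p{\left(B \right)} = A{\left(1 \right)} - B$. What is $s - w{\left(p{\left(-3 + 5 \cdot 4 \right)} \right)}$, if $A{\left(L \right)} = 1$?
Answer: $-10138$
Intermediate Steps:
$p{\left(B \right)} = 1 - B$
$s = -10137$
$s - w{\left(p{\left(-3 + 5 \cdot 4 \right)} \right)} = -10137 - 1 = -10138$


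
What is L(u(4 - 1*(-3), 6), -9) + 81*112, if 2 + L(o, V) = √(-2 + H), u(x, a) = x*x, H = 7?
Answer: 9070 + √5 ≈ 9072.2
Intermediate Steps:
u(x, a) = x²
L(o, V) = -2 + √5 (L(o, V) = -2 + √(-2 + 7) = -2 + √5)
L(u(4 - 1*(-3), 6), -9) + 81*112 = (-2 + √5) + 81*112 = (-2 + √5) + 9072 = 9070 + √5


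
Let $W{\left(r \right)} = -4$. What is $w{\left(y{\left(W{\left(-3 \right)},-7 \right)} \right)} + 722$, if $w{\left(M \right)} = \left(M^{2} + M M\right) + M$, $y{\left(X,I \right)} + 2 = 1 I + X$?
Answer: $1047$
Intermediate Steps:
$y{\left(X,I \right)} = -2 + I + X$ ($y{\left(X,I \right)} = -2 + \left(1 I + X\right) = -2 + \left(I + X\right) = -2 + I + X$)
$w{\left(M \right)} = M + 2 M^{2}$ ($w{\left(M \right)} = \left(M^{2} + M^{2}\right) + M = 2 M^{2} + M = M + 2 M^{2}$)
$w{\left(y{\left(W{\left(-3 \right)},-7 \right)} \right)} + 722 = \left(-2 - 7 - 4\right) \left(1 + 2 \left(-2 - 7 - 4\right)\right) + 722 = - 13 \left(1 + 2 \left(-13\right)\right) + 722 = - 13 \left(1 - 26\right) + 722 = \left(-13\right) \left(-25\right) + 722 = 325 + 722 = 1047$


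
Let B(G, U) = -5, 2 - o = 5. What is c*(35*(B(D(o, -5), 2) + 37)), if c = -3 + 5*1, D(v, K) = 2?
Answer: 2240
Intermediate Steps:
o = -3 (o = 2 - 1*5 = 2 - 5 = -3)
c = 2 (c = -3 + 5 = 2)
c*(35*(B(D(o, -5), 2) + 37)) = 2*(35*(-5 + 37)) = 2*(35*32) = 2*1120 = 2240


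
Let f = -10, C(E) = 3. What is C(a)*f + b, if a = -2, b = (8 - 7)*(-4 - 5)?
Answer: -39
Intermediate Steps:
b = -9 (b = 1*(-9) = -9)
C(a)*f + b = 3*(-10) - 9 = -30 - 9 = -39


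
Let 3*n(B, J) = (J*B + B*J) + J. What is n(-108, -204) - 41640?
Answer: -27020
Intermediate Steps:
n(B, J) = J/3 + 2*B*J/3 (n(B, J) = ((J*B + B*J) + J)/3 = ((B*J + B*J) + J)/3 = (2*B*J + J)/3 = (J + 2*B*J)/3 = J/3 + 2*B*J/3)
n(-108, -204) - 41640 = (⅓)*(-204)*(1 + 2*(-108)) - 41640 = (⅓)*(-204)*(1 - 216) - 41640 = (⅓)*(-204)*(-215) - 41640 = 14620 - 41640 = -27020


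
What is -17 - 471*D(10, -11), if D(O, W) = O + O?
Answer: -9437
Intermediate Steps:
D(O, W) = 2*O
-17 - 471*D(10, -11) = -17 - 942*10 = -17 - 471*20 = -17 - 9420 = -9437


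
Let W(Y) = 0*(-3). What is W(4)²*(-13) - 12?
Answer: -12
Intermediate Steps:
W(Y) = 0
W(4)²*(-13) - 12 = 0²*(-13) - 12 = 0*(-13) - 12 = 0 - 12 = -12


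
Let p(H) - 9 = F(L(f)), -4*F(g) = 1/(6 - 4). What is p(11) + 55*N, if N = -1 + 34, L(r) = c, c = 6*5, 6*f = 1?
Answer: 14591/8 ≈ 1823.9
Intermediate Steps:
f = ⅙ (f = (⅙)*1 = ⅙ ≈ 0.16667)
c = 30
L(r) = 30
F(g) = -⅛ (F(g) = -1/(4*(6 - 4)) = -¼/2 = -¼*½ = -⅛)
N = 33
p(H) = 71/8 (p(H) = 9 - ⅛ = 71/8)
p(11) + 55*N = 71/8 + 55*33 = 71/8 + 1815 = 14591/8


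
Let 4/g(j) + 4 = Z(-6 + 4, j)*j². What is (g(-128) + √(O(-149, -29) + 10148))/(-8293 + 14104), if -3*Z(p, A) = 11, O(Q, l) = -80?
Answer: -1/87279283 + 2*√2517/5811 ≈ 0.017267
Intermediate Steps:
Z(p, A) = -11/3 (Z(p, A) = -⅓*11 = -11/3)
g(j) = 4/(-4 - 11*j²/3)
(g(-128) + √(O(-149, -29) + 10148))/(-8293 + 14104) = (12/(-12 - 11*(-128)²) + √(-80 + 10148))/(-8293 + 14104) = (12/(-12 - 11*16384) + √10068)/5811 = (12/(-12 - 180224) + 2*√2517)*(1/5811) = (12/(-180236) + 2*√2517)*(1/5811) = (12*(-1/180236) + 2*√2517)*(1/5811) = (-3/45059 + 2*√2517)*(1/5811) = -1/87279283 + 2*√2517/5811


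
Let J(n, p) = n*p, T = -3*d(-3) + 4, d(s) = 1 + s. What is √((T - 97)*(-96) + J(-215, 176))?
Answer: 4*I*√1843 ≈ 171.72*I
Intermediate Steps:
T = 10 (T = -3*(1 - 3) + 4 = -3*(-2) + 4 = 6 + 4 = 10)
√((T - 97)*(-96) + J(-215, 176)) = √((10 - 97)*(-96) - 215*176) = √(-87*(-96) - 37840) = √(8352 - 37840) = √(-29488) = 4*I*√1843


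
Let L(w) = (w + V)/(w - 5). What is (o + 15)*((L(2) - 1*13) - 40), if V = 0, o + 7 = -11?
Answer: 161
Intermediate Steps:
o = -18 (o = -7 - 11 = -18)
L(w) = w/(-5 + w) (L(w) = (w + 0)/(w - 5) = w/(-5 + w))
(o + 15)*((L(2) - 1*13) - 40) = (-18 + 15)*((2/(-5 + 2) - 1*13) - 40) = -3*((2/(-3) - 13) - 40) = -3*((2*(-⅓) - 13) - 40) = -3*((-⅔ - 13) - 40) = -3*(-41/3 - 40) = -3*(-161/3) = 161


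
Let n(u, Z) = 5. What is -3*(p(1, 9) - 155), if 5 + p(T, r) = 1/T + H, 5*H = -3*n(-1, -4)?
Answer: 486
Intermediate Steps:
H = -3 (H = (-3*5)/5 = (1/5)*(-15) = -3)
p(T, r) = -8 + 1/T (p(T, r) = -5 + (1/T - 3) = -5 + (-3 + 1/T) = -8 + 1/T)
-3*(p(1, 9) - 155) = -3*((-8 + 1/1) - 155) = -3*((-8 + 1) - 155) = -3*(-7 - 155) = -3*(-162) = 486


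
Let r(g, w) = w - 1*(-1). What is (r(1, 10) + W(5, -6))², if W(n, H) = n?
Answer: 256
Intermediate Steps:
r(g, w) = 1 + w (r(g, w) = w + 1 = 1 + w)
(r(1, 10) + W(5, -6))² = ((1 + 10) + 5)² = (11 + 5)² = 16² = 256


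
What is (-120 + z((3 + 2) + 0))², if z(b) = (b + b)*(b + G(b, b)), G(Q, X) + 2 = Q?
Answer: 1600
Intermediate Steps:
G(Q, X) = -2 + Q
z(b) = 2*b*(-2 + 2*b) (z(b) = (b + b)*(b + (-2 + b)) = (2*b)*(-2 + 2*b) = 2*b*(-2 + 2*b))
(-120 + z((3 + 2) + 0))² = (-120 + 4*((3 + 2) + 0)*(-1 + ((3 + 2) + 0)))² = (-120 + 4*(5 + 0)*(-1 + (5 + 0)))² = (-120 + 4*5*(-1 + 5))² = (-120 + 4*5*4)² = (-120 + 80)² = (-40)² = 1600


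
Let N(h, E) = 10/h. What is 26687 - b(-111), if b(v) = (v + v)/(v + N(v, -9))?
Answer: 329052755/12331 ≈ 26685.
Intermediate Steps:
b(v) = 2*v/(v + 10/v) (b(v) = (v + v)/(v + 10/v) = (2*v)/(v + 10/v) = 2*v/(v + 10/v))
26687 - b(-111) = 26687 - 2*(-111)²/(10 + (-111)²) = 26687 - 2*12321/(10 + 12321) = 26687 - 2*12321/12331 = 26687 - 1*24642/12331 = 26687 - 24642/12331 = 329052755/12331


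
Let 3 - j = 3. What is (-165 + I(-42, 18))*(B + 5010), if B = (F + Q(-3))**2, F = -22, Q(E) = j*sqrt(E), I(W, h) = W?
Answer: -1137258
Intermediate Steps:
j = 0 (j = 3 - 1*3 = 3 - 3 = 0)
Q(E) = 0 (Q(E) = 0*sqrt(E) = 0)
B = 484 (B = (-22 + 0)**2 = (-22)**2 = 484)
(-165 + I(-42, 18))*(B + 5010) = (-165 - 42)*(484 + 5010) = -207*5494 = -1137258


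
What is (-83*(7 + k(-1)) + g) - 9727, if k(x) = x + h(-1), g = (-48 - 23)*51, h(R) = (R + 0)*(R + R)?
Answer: -14012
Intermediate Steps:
h(R) = 2*R**2 (h(R) = R*(2*R) = 2*R**2)
g = -3621 (g = -71*51 = -3621)
k(x) = 2 + x (k(x) = x + 2*(-1)**2 = x + 2*1 = x + 2 = 2 + x)
(-83*(7 + k(-1)) + g) - 9727 = (-83*(7 + (2 - 1)) - 3621) - 9727 = (-83*(7 + 1) - 3621) - 9727 = (-83*8 - 3621) - 9727 = (-664 - 3621) - 9727 = -4285 - 9727 = -14012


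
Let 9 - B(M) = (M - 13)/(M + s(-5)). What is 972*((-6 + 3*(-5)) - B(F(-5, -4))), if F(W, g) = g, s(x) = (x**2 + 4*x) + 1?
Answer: -37422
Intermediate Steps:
s(x) = 1 + x**2 + 4*x
B(M) = 9 - (-13 + M)/(6 + M) (B(M) = 9 - (M - 13)/(M + (1 + (-5)**2 + 4*(-5))) = 9 - (-13 + M)/(M + (1 + 25 - 20)) = 9 - (-13 + M)/(M + 6) = 9 - (-13 + M)/(6 + M))
972*((-6 + 3*(-5)) - B(F(-5, -4))) = 972*((-6 + 3*(-5)) - (67 + 8*(-4))/(6 - 4)) = 972*((-6 - 15) - (67 - 32)/2) = 972*(-21 - 35/2) = 972*(-77/2) = -37422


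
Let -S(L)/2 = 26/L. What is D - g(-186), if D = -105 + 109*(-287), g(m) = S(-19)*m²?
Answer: -2395364/19 ≈ -1.2607e+5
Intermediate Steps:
S(L) = -52/L
g(m) = 52*m²/19 (g(m) = (-52/(-19))*m² = (-52*(-1/19))*m² = 52*m²/19)
D = -31388 (D = -105 - 31283 = -31388)
D - g(-186) = -31388 - 52*(-186)²/19 = -31388 - 52*34596/19 = -31388 - 1*1798992/19 = -31388 - 1798992/19 = -2395364/19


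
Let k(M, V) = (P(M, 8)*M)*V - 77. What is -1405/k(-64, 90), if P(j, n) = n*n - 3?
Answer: 1405/351437 ≈ 0.0039979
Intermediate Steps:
P(j, n) = -3 + n**2 (P(j, n) = n**2 - 3 = -3 + n**2)
k(M, V) = -77 + 61*M*V (k(M, V) = ((-3 + 8**2)*M)*V - 77 = ((-3 + 64)*M)*V - 77 = (61*M)*V - 77 = 61*M*V - 77 = -77 + 61*M*V)
-1405/k(-64, 90) = -1405/(-77 + 61*(-64)*90) = -1405/(-77 - 351360) = -1405/(-351437) = -1405*(-1/351437) = 1405/351437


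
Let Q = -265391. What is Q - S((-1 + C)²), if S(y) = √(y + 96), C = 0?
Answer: -265391 - √97 ≈ -2.6540e+5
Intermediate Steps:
S(y) = √(96 + y)
Q - S((-1 + C)²) = -265391 - √(96 + (-1 + 0)²) = -265391 - √(96 + (-1)²) = -265391 - √(96 + 1) = -265391 - √97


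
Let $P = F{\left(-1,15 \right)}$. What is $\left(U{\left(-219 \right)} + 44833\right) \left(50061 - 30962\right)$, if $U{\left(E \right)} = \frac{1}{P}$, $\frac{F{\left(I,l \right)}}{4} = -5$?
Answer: $\frac{17125290241}{20} \approx 8.5626 \cdot 10^{8}$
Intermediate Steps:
$F{\left(I,l \right)} = -20$ ($F{\left(I,l \right)} = 4 \left(-5\right) = -20$)
$P = -20$
$U{\left(E \right)} = - \frac{1}{20}$ ($U{\left(E \right)} = \frac{1}{-20} = - \frac{1}{20}$)
$\left(U{\left(-219 \right)} + 44833\right) \left(50061 - 30962\right) = \left(- \frac{1}{20} + 44833\right) \left(50061 - 30962\right) = \frac{896659}{20} \cdot 19099 = \frac{17125290241}{20}$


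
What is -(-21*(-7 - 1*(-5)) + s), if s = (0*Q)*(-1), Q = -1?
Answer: -42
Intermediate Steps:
s = 0 (s = (0*(-1))*(-1) = 0*(-1) = 0)
-(-21*(-7 - 1*(-5)) + s) = -(-21*(-7 - 1*(-5)) + 0) = -(-21*(-7 + 5) + 0) = -(-21*(-2) + 0) = -(42 + 0) = -1*42 = -42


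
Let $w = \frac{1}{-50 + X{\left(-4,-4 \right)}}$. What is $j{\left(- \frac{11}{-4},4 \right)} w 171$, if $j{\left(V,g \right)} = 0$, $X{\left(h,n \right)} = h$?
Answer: $0$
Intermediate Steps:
$w = - \frac{1}{54}$ ($w = \frac{1}{-50 - 4} = \frac{1}{-54} = - \frac{1}{54} \approx -0.018519$)
$j{\left(- \frac{11}{-4},4 \right)} w 171 = 0 \left(- \frac{1}{54}\right) 171 = 0 \cdot 171 = 0$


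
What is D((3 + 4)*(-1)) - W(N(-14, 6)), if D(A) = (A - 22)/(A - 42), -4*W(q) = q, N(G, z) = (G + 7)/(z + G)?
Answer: 1271/1568 ≈ 0.81059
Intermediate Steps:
N(G, z) = (7 + G)/(G + z)
W(q) = -q/4
D(A) = (-22 + A)/(-42 + A)
D((3 + 4)*(-1)) - W(N(-14, 6)) = (-22 + (3 + 4)*(-1))/(-42 + (3 + 4)*(-1)) - (-1)*(7 - 14)/(-14 + 6)/4 = (-22 + 7*(-1))/(-42 + 7*(-1)) - (-1)*-7/(-8)/4 = (-22 - 7)/(-42 - 7) - (-1)*(-⅛*(-7))/4 = -29/(-49) - (-1)*7/(4*8) = -1/49*(-29) - 1*(-7/32) = 29/49 + 7/32 = 1271/1568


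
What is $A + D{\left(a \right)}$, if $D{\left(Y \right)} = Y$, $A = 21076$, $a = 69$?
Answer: $21145$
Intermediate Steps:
$A + D{\left(a \right)} = 21076 + 69 = 21145$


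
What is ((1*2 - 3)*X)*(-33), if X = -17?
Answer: -561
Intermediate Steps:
((1*2 - 3)*X)*(-33) = ((1*2 - 3)*(-17))*(-33) = ((2 - 3)*(-17))*(-33) = -1*(-17)*(-33) = 17*(-33) = -561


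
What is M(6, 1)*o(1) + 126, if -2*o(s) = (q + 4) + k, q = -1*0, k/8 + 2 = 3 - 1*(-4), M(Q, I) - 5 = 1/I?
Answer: -6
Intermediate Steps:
M(Q, I) = 5 + 1/I
k = 40 (k = -16 + 8*(3 - 1*(-4)) = -16 + 8*(3 + 4) = -16 + 8*7 = -16 + 56 = 40)
q = 0
o(s) = -22 (o(s) = -((0 + 4) + 40)/2 = -(4 + 40)/2 = -½*44 = -22)
M(6, 1)*o(1) + 126 = (5 + 1/1)*(-22) + 126 = (5 + 1)*(-22) + 126 = 6*(-22) + 126 = -132 + 126 = -6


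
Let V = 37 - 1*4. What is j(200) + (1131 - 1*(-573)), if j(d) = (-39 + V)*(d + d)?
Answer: -696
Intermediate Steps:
V = 33 (V = 37 - 4 = 33)
j(d) = -12*d (j(d) = (-39 + 33)*(d + d) = -12*d)
j(200) + (1131 - 1*(-573)) = -12*200 + (1131 - 1*(-573)) = -2400 + (1131 + 573) = -2400 + 1704 = -696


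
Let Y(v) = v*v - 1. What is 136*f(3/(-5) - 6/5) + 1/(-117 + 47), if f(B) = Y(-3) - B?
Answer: 18659/14 ≈ 1332.8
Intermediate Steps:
Y(v) = -1 + v² (Y(v) = v² - 1 = -1 + v²)
f(B) = 8 - B (f(B) = (-1 + (-3)²) - B = (-1 + 9) - B = 8 - B)
136*f(3/(-5) - 6/5) + 1/(-117 + 47) = 136*(8 - (3/(-5) - 6/5)) + 1/(-117 + 47) = 136*(8 - (3*(-⅕) - 6*⅕)) + 1/(-70) = 136*(8 - (-⅗ - 6/5)) - 1/70 = 136*(8 - 1*(-9/5)) - 1/70 = 136*(8 + 9/5) - 1/70 = 136*(49/5) - 1/70 = 6664/5 - 1/70 = 18659/14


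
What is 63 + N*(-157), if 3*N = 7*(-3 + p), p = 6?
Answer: -1036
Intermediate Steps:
N = 7 (N = (7*(-3 + 6))/3 = (7*3)/3 = (1/3)*21 = 7)
63 + N*(-157) = 63 + 7*(-157) = 63 - 1099 = -1036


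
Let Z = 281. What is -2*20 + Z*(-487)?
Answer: -136887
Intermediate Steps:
-2*20 + Z*(-487) = -2*20 + 281*(-487) = -40 - 136847 = -136887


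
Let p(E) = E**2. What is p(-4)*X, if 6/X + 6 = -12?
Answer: -16/3 ≈ -5.3333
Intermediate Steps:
X = -1/3 (X = 6/(-6 - 12) = 6/(-18) = 6*(-1/18) = -1/3 ≈ -0.33333)
p(-4)*X = (-4)**2*(-1/3) = 16*(-1/3) = -16/3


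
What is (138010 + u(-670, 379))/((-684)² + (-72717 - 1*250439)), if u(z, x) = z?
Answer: 6867/7235 ≈ 0.94914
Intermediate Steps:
(138010 + u(-670, 379))/((-684)² + (-72717 - 1*250439)) = (138010 - 670)/((-684)² + (-72717 - 1*250439)) = 137340/(467856 + (-72717 - 250439)) = 137340/(467856 - 323156) = 137340/144700 = 137340*(1/144700) = 6867/7235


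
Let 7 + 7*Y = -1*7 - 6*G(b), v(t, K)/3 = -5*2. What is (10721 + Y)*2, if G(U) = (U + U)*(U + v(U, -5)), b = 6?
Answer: 153522/7 ≈ 21932.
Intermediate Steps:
v(t, K) = -30 (v(t, K) = 3*(-5*2) = 3*(-10) = -30)
G(U) = 2*U*(-30 + U) (G(U) = (U + U)*(U - 30) = (2*U)*(-30 + U) = 2*U*(-30 + U))
Y = 1714/7 (Y = -1 + (-1*7 - 12*6*(-30 + 6))/7 = -1 + (-7 - 12*6*(-24))/7 = -1 + (-7 - 6*(-288))/7 = -1 + (-7 + 1728)/7 = -1 + (⅐)*1721 = -1 + 1721/7 = 1714/7 ≈ 244.86)
(10721 + Y)*2 = (10721 + 1714/7)*2 = (76761/7)*2 = 153522/7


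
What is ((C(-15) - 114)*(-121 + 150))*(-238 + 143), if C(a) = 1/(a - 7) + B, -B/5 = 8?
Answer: 9336695/22 ≈ 4.2440e+5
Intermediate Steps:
B = -40 (B = -5*8 = -40)
C(a) = -40 + 1/(-7 + a) (C(a) = 1/(a - 7) - 40 = 1/(-7 + a) - 40 = -40 + 1/(-7 + a))
((C(-15) - 114)*(-121 + 150))*(-238 + 143) = (((281 - 40*(-15))/(-7 - 15) - 114)*(-121 + 150))*(-238 + 143) = (((281 + 600)/(-22) - 114)*29)*(-95) = ((-1/22*881 - 114)*29)*(-95) = ((-881/22 - 114)*29)*(-95) = -3389/22*29*(-95) = -98281/22*(-95) = 9336695/22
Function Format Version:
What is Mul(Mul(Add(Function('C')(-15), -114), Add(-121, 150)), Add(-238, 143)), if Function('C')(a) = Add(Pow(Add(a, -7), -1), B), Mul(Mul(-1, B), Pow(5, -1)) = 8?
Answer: Rational(9336695, 22) ≈ 4.2440e+5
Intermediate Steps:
B = -40 (B = Mul(-5, 8) = -40)
Function('C')(a) = Add(-40, Pow(Add(-7, a), -1)) (Function('C')(a) = Add(Pow(Add(a, -7), -1), -40) = Add(Pow(Add(-7, a), -1), -40) = Add(-40, Pow(Add(-7, a), -1)))
Mul(Mul(Add(Function('C')(-15), -114), Add(-121, 150)), Add(-238, 143)) = Mul(Mul(Add(Mul(Pow(Add(-7, -15), -1), Add(281, Mul(-40, -15))), -114), Add(-121, 150)), Add(-238, 143)) = Mul(Mul(Add(Mul(Pow(-22, -1), Add(281, 600)), -114), 29), -95) = Mul(Mul(Add(Mul(Rational(-1, 22), 881), -114), 29), -95) = Mul(Mul(Add(Rational(-881, 22), -114), 29), -95) = Mul(Mul(Rational(-3389, 22), 29), -95) = Mul(Rational(-98281, 22), -95) = Rational(9336695, 22)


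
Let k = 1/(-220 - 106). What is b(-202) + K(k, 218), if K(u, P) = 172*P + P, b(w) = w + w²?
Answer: 78316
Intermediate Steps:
k = -1/326 (k = 1/(-326) = -1/326 ≈ -0.0030675)
K(u, P) = 173*P
b(-202) + K(k, 218) = -202*(1 - 202) + 173*218 = -202*(-201) + 37714 = 40602 + 37714 = 78316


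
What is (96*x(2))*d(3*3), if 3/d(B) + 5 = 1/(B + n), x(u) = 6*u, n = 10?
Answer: -32832/47 ≈ -698.55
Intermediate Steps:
d(B) = 3/(-5 + 1/(10 + B)) (d(B) = 3/(-5 + 1/(B + 10)) = 3/(-5 + 1/(10 + B)))
(96*x(2))*d(3*3) = (96*(6*2))*(3*(-10 - 3*3)/(49 + 5*(3*3))) = (96*12)*(3*(-10 - 1*9)/(49 + 5*9)) = 1152*(3*(-10 - 9)/(49 + 45)) = 1152*(3*(-19)/94) = 1152*(3*(1/94)*(-19)) = 1152*(-57/94) = -32832/47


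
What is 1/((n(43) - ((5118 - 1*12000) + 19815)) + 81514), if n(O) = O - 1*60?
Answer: 1/68564 ≈ 1.4585e-5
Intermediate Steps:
n(O) = -60 + O (n(O) = O - 60 = -60 + O)
1/((n(43) - ((5118 - 1*12000) + 19815)) + 81514) = 1/(((-60 + 43) - ((5118 - 1*12000) + 19815)) + 81514) = 1/((-17 - ((5118 - 12000) + 19815)) + 81514) = 1/((-17 - (-6882 + 19815)) + 81514) = 1/((-17 - 1*12933) + 81514) = 1/((-17 - 12933) + 81514) = 1/(-12950 + 81514) = 1/68564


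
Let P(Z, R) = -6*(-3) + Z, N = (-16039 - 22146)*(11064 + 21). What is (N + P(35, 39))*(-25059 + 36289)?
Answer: -4753441946560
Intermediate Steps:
N = -423280725 (N = -38185*11085 = -423280725)
P(Z, R) = 18 + Z
(N + P(35, 39))*(-25059 + 36289) = (-423280725 + (18 + 35))*(-25059 + 36289) = (-423280725 + 53)*11230 = -423280672*11230 = -4753441946560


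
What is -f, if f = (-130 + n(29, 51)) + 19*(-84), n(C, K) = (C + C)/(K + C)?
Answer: 69011/40 ≈ 1725.3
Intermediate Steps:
n(C, K) = 2*C/(C + K) (n(C, K) = (2*C)/(C + K) = 2*C/(C + K))
f = -69011/40 (f = (-130 + 2*29/(29 + 51)) + 19*(-84) = (-130 + 2*29/80) - 1596 = (-130 + 2*29*(1/80)) - 1596 = (-130 + 29/40) - 1596 = -5171/40 - 1596 = -69011/40 ≈ -1725.3)
-f = -1*(-69011/40) = 69011/40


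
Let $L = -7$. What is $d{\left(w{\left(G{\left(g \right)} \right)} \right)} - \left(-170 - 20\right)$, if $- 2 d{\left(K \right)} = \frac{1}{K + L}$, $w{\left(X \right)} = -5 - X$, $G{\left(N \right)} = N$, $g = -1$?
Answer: $\frac{4181}{22} \approx 190.05$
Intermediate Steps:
$d{\left(K \right)} = - \frac{1}{2 \left(-7 + K\right)}$ ($d{\left(K \right)} = - \frac{1}{2 \left(K - 7\right)} = - \frac{1}{2 \left(-7 + K\right)}$)
$d{\left(w{\left(G{\left(g \right)} \right)} \right)} - \left(-170 - 20\right) = - \frac{1}{-14 + 2 \left(-5 - -1\right)} - \left(-170 - 20\right) = - \frac{1}{-14 + 2 \left(-5 + 1\right)} - -190 = - \frac{1}{-14 + 2 \left(-4\right)} + 190 = - \frac{1}{-14 - 8} + 190 = - \frac{1}{-22} + 190 = \left(-1\right) \left(- \frac{1}{22}\right) + 190 = \frac{1}{22} + 190 = \frac{4181}{22}$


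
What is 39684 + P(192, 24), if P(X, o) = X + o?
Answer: 39900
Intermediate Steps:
39684 + P(192, 24) = 39684 + (192 + 24) = 39684 + 216 = 39900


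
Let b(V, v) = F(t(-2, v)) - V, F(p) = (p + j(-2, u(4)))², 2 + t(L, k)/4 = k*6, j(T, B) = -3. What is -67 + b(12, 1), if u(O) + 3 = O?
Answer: 90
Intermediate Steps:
u(O) = -3 + O
t(L, k) = -8 + 24*k (t(L, k) = -8 + 4*(k*6) = -8 + 4*(6*k) = -8 + 24*k)
F(p) = (-3 + p)² (F(p) = (p - 3)² = (-3 + p)²)
b(V, v) = (-11 + 24*v)² - V (b(V, v) = (-3 + (-8 + 24*v))² - V = (-11 + 24*v)² - V)
-67 + b(12, 1) = -67 + ((-11 + 24*1)² - 1*12) = -67 + ((-11 + 24)² - 12) = -67 + (13² - 12) = -67 + (169 - 12) = -67 + 157 = 90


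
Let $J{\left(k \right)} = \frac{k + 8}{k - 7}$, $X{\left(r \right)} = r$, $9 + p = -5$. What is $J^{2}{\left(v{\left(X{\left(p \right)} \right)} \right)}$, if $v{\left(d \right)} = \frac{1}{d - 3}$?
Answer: $\frac{81}{64} \approx 1.2656$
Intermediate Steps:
$p = -14$ ($p = -9 - 5 = -14$)
$v{\left(d \right)} = \frac{1}{-3 + d}$
$J{\left(k \right)} = \frac{8 + k}{-7 + k}$
$J^{2}{\left(v{\left(X{\left(p \right)} \right)} \right)} = \left(\frac{8 + \frac{1}{-3 - 14}}{-7 + \frac{1}{-3 - 14}}\right)^{2} = \left(\frac{8 + \frac{1}{-17}}{-7 + \frac{1}{-17}}\right)^{2} = \left(\frac{8 - \frac{1}{17}}{-7 - \frac{1}{17}}\right)^{2} = \left(\frac{1}{- \frac{120}{17}} \cdot \frac{135}{17}\right)^{2} = \left(\left(- \frac{17}{120}\right) \frac{135}{17}\right)^{2} = \left(- \frac{9}{8}\right)^{2} = \frac{81}{64}$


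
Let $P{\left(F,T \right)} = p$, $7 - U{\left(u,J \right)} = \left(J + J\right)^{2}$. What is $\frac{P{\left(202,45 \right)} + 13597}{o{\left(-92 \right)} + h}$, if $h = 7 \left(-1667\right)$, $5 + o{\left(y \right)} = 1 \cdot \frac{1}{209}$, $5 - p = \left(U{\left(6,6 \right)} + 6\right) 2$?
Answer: $- \frac{2897576}{2439865} \approx -1.1876$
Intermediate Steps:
$U{\left(u,J \right)} = 7 - 4 J^{2}$ ($U{\left(u,J \right)} = 7 - \left(J + J\right)^{2} = 7 - \left(2 J\right)^{2} = 7 - 4 J^{2}$)
$p = 267$ ($p = 5 - \left(\left(7 - 4 \cdot 6^{2}\right) + 6\right) 2 = 5 - \left(\left(7 - 144\right) + 6\right) 2 = 5 - \left(-137 + 6\right) 2 = 5 - \left(-131\right) 2 = 5 - -262 = 5 + 262 = 267$)
$o{\left(y \right)} = - \frac{1044}{209}$ ($o{\left(y \right)} = -5 + 1 \cdot \frac{1}{209} = -5 + \frac{1}{209} = - \frac{1044}{209}$)
$P{\left(F,T \right)} = 267$
$h = -11669$
$\frac{P{\left(202,45 \right)} + 13597}{o{\left(-92 \right)} + h} = \frac{267 + 13597}{- \frac{1044}{209} - 11669} = \frac{13864}{- \frac{2439865}{209}} = 13864 \left(- \frac{209}{2439865}\right) = - \frac{2897576}{2439865}$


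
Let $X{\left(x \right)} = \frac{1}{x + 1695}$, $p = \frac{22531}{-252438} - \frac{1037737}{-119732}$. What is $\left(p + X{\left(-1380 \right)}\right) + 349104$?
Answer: $\frac{553974495994251281}{1586807597340} \approx 3.4911 \cdot 10^{5}$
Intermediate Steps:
$p = \frac{129633285557}{15112453308}$ ($p = 22531 \left(- \frac{1}{252438}\right) - - \frac{1037737}{119732} = - \frac{22531}{252438} + \frac{1037737}{119732} = \frac{129633285557}{15112453308} \approx 8.5779$)
$X{\left(x \right)} = \frac{1}{1695 + x}$
$\left(p + X{\left(-1380 \right)}\right) + 349104 = \left(\frac{129633285557}{15112453308} + \frac{1}{1695 - 1380}\right) + 349104 = \left(\frac{129633285557}{15112453308} + \frac{1}{315}\right) + 349104 = \frac{13616532467921}{1586807597340} + 349104 = \frac{553974495994251281}{1586807597340}$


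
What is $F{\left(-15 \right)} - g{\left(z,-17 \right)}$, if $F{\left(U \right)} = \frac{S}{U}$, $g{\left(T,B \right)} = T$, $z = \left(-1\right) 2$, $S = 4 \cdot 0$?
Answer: $2$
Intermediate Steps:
$S = 0$
$z = -2$
$F{\left(U \right)} = 0$ ($F{\left(U \right)} = \frac{0}{U} = 0$)
$F{\left(-15 \right)} - g{\left(z,-17 \right)} = 0 - -2 = 0 + 2 = 2$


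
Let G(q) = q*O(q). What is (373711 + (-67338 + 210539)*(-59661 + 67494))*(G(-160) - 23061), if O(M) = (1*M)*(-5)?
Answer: -169500584839784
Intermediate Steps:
O(M) = -5*M (O(M) = M*(-5) = -5*M)
G(q) = -5*q² (G(q) = q*(-5*q) = -5*q²)
(373711 + (-67338 + 210539)*(-59661 + 67494))*(G(-160) - 23061) = (373711 + (-67338 + 210539)*(-59661 + 67494))*(-5*(-160)² - 23061) = (373711 + 143201*7833)*(-5*25600 - 23061) = (373711 + 1121693433)*(-128000 - 23061) = 1122067144*(-151061) = -169500584839784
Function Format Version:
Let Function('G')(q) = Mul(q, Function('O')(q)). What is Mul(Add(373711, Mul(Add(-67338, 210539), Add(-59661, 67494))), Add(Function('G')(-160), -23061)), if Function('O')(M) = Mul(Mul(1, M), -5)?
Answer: -169500584839784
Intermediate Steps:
Function('O')(M) = Mul(-5, M) (Function('O')(M) = Mul(M, -5) = Mul(-5, M))
Function('G')(q) = Mul(-5, Pow(q, 2)) (Function('G')(q) = Mul(q, Mul(-5, q)) = Mul(-5, Pow(q, 2)))
Mul(Add(373711, Mul(Add(-67338, 210539), Add(-59661, 67494))), Add(Function('G')(-160), -23061)) = Mul(Add(373711, Mul(Add(-67338, 210539), Add(-59661, 67494))), Add(Mul(-5, Pow(-160, 2)), -23061)) = Mul(Add(373711, Mul(143201, 7833)), Add(Mul(-5, 25600), -23061)) = Mul(Add(373711, 1121693433), Add(-128000, -23061)) = Mul(1122067144, -151061) = -169500584839784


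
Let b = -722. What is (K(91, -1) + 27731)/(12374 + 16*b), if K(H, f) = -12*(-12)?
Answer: 27875/822 ≈ 33.911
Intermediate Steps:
K(H, f) = 144
(K(91, -1) + 27731)/(12374 + 16*b) = (144 + 27731)/(12374 + 16*(-722)) = 27875/(12374 - 11552) = 27875/822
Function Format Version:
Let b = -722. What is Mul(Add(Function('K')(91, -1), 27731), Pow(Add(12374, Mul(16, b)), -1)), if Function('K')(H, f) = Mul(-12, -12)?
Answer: Rational(27875, 822) ≈ 33.911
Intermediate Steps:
Function('K')(H, f) = 144
Mul(Add(Function('K')(91, -1), 27731), Pow(Add(12374, Mul(16, b)), -1)) = Mul(Add(144, 27731), Pow(Add(12374, Mul(16, -722)), -1)) = Mul(27875, Pow(Add(12374, -11552), -1)) = Mul(27875, Pow(822, -1)) = Mul(27875, Rational(1, 822)) = Rational(27875, 822)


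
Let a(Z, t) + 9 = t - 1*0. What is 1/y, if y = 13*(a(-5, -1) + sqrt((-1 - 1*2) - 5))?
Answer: -5/702 - I*sqrt(2)/702 ≈ -0.0071225 - 0.0020145*I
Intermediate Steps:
a(Z, t) = -9 + t (a(Z, t) = -9 + (t - 1*0) = -9 + (t + 0) = -9 + t)
y = -130 + 26*I*sqrt(2) (y = 13*((-9 - 1) + sqrt((-1 - 1*2) - 5)) = 13*(-10 + sqrt((-1 - 2) - 5)) = 13*(-10 + sqrt(-3 - 5)) = 13*(-10 + sqrt(-8)) = 13*(-10 + 2*I*sqrt(2)) = -130 + 26*I*sqrt(2) ≈ -130.0 + 36.77*I)
1/y = 1/(-130 + 26*I*sqrt(2))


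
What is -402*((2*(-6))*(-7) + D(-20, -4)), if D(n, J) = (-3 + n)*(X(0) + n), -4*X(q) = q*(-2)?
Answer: -218688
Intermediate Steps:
X(q) = q/2 (X(q) = -q*(-2)/4 = -(-1)*q/2 = q/2)
D(n, J) = n*(-3 + n) (D(n, J) = (-3 + n)*((1/2)*0 + n) = (-3 + n)*(0 + n) = (-3 + n)*n = n*(-3 + n))
-402*((2*(-6))*(-7) + D(-20, -4)) = -402*((2*(-6))*(-7) - 20*(-3 - 20)) = -402*(-12*(-7) - 20*(-23)) = -402*(84 + 460) = -402*544 = -218688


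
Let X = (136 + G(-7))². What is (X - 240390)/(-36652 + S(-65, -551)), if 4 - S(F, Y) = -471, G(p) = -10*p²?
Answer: 38358/12059 ≈ 3.1809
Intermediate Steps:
S(F, Y) = 475 (S(F, Y) = 4 - 1*(-471) = 4 + 471 = 475)
X = 125316 (X = (136 - 10*(-7)²)² = (136 - 10*49)² = (136 - 490)² = (-354)² = 125316)
(X - 240390)/(-36652 + S(-65, -551)) = (125316 - 240390)/(-36652 + 475) = -115074/(-36177) = -115074*(-1/36177) = 38358/12059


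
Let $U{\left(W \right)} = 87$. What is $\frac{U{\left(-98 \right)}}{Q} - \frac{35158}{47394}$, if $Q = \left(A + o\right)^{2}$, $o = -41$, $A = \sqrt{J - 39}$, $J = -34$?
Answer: $\frac{- 26205393 i - 1441478 \sqrt{73}}{47394 \left(41 \sqrt{73} + 804 i\right)} \approx -0.69635 + 0.019812 i$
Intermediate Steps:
$A = i \sqrt{73}$ ($A = \sqrt{-34 - 39} = \sqrt{-73} = i \sqrt{73} \approx 8.544 i$)
$Q = \left(-41 + i \sqrt{73}\right)^{2}$ ($Q = \left(i \sqrt{73} - 41\right)^{2} = \left(-41 + i \sqrt{73}\right)^{2} \approx 1608.0 - 700.61 i$)
$\frac{U{\left(-98 \right)}}{Q} - \frac{35158}{47394} = \frac{87}{\left(41 - i \sqrt{73}\right)^{2}} - \frac{35158}{47394} = \frac{87}{\left(41 - i \sqrt{73}\right)^{2}} - \frac{17579}{23697} = - \frac{17579}{23697} + \frac{87}{\left(41 - i \sqrt{73}\right)^{2}}$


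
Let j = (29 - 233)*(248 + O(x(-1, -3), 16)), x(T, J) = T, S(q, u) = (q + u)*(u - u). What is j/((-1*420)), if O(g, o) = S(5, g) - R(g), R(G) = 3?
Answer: 119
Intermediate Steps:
S(q, u) = 0 (S(q, u) = (q + u)*0 = 0)
O(g, o) = -3 (O(g, o) = 0 - 1*3 = 0 - 3 = -3)
j = -49980 (j = (29 - 233)*(248 - 3) = -204*245 = -49980)
j/((-1*420)) = -49980/((-1*420)) = -49980/(-420) = -49980*(-1/420) = 119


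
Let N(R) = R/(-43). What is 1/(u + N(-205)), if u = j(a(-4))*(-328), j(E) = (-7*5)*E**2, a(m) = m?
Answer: 43/7898445 ≈ 5.4441e-6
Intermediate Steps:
j(E) = -35*E**2
N(R) = -R/43 (N(R) = R*(-1/43) = -R/43)
u = 183680 (u = -35*(-4)**2*(-328) = -35*16*(-328) = -560*(-328) = 183680)
1/(u + N(-205)) = 1/(183680 - 1/43*(-205)) = 1/(183680 + 205/43) = 1/(7898445/43) = 43/7898445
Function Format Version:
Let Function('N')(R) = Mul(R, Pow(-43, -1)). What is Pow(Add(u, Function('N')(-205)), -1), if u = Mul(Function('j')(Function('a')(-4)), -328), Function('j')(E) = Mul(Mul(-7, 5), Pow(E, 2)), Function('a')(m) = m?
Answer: Rational(43, 7898445) ≈ 5.4441e-6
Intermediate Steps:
Function('j')(E) = Mul(-35, Pow(E, 2))
Function('N')(R) = Mul(Rational(-1, 43), R) (Function('N')(R) = Mul(R, Rational(-1, 43)) = Mul(Rational(-1, 43), R))
u = 183680 (u = Mul(Mul(-35, Pow(-4, 2)), -328) = Mul(Mul(-35, 16), -328) = Mul(-560, -328) = 183680)
Pow(Add(u, Function('N')(-205)), -1) = Pow(Add(183680, Mul(Rational(-1, 43), -205)), -1) = Pow(Add(183680, Rational(205, 43)), -1) = Pow(Rational(7898445, 43), -1) = Rational(43, 7898445)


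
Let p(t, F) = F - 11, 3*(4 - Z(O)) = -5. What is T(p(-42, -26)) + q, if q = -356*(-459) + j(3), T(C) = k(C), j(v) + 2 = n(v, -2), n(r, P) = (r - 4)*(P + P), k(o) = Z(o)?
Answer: 490235/3 ≈ 1.6341e+5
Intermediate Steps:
Z(O) = 17/3 (Z(O) = 4 - 1/3*(-5) = 4 + 5/3 = 17/3)
k(o) = 17/3
n(r, P) = 2*P*(-4 + r) (n(r, P) = (-4 + r)*(2*P) = 2*P*(-4 + r))
j(v) = 14 - 4*v (j(v) = -2 + 2*(-2)*(-4 + v) = -2 + (16 - 4*v) = 14 - 4*v)
p(t, F) = -11 + F
T(C) = 17/3
q = 163406 (q = -356*(-459) + (14 - 4*3) = 163404 + (14 - 12) = 163404 + 2 = 163406)
T(p(-42, -26)) + q = 17/3 + 163406 = 490235/3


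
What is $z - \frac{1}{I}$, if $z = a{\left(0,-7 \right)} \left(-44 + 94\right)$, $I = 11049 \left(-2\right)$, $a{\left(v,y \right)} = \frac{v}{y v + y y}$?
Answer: $\frac{1}{22098} \approx 4.5253 \cdot 10^{-5}$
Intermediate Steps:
$a{\left(v,y \right)} = \frac{v}{y^{2} + v y}$ ($a{\left(v,y \right)} = \frac{v}{v y + y^{2}} = \frac{v}{y^{2} + v y}$)
$I = -22098$
$z = 0$ ($z = \frac{0}{\left(-7\right) \left(0 - 7\right)} \left(-44 + 94\right) = 0 \left(- \frac{1}{7}\right) \frac{1}{-7} \cdot 50 = 0 \left(- \frac{1}{7}\right) \left(- \frac{1}{7}\right) 50 = 0 \cdot 50 = 0$)
$z - \frac{1}{I} = 0 - \frac{1}{-22098} = 0 - - \frac{1}{22098} = 0 + \frac{1}{22098} = \frac{1}{22098}$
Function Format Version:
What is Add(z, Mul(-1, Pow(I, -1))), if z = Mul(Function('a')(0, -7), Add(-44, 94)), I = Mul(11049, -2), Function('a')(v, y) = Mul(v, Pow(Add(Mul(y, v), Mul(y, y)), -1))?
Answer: Rational(1, 22098) ≈ 4.5253e-5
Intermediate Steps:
Function('a')(v, y) = Mul(v, Pow(Add(Pow(y, 2), Mul(v, y)), -1)) (Function('a')(v, y) = Mul(v, Pow(Add(Mul(v, y), Pow(y, 2)), -1)) = Mul(v, Pow(Add(Pow(y, 2), Mul(v, y)), -1)))
I = -22098
z = 0 (z = Mul(Mul(0, Pow(-7, -1), Pow(Add(0, -7), -1)), Add(-44, 94)) = Mul(Mul(0, Rational(-1, 7), Pow(-7, -1)), 50) = Mul(Mul(0, Rational(-1, 7), Rational(-1, 7)), 50) = Mul(0, 50) = 0)
Add(z, Mul(-1, Pow(I, -1))) = Add(0, Mul(-1, Pow(-22098, -1))) = Add(0, Mul(-1, Rational(-1, 22098))) = Add(0, Rational(1, 22098)) = Rational(1, 22098)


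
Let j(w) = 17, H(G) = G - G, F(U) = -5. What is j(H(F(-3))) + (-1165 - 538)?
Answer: -1686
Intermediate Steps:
H(G) = 0
j(H(F(-3))) + (-1165 - 538) = 17 + (-1165 - 538) = 17 - 1703 = -1686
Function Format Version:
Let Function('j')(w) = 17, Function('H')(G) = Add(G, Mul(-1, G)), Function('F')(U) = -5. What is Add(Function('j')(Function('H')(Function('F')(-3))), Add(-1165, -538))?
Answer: -1686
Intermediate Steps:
Function('H')(G) = 0
Add(Function('j')(Function('H')(Function('F')(-3))), Add(-1165, -538)) = Add(17, Add(-1165, -538)) = Add(17, -1703) = -1686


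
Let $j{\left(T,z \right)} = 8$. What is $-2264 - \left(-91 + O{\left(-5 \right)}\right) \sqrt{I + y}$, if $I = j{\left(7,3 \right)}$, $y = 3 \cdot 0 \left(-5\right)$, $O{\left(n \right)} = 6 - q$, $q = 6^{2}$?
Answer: $-2264 + 242 \sqrt{2} \approx -1921.8$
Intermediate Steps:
$q = 36$
$O{\left(n \right)} = -30$ ($O{\left(n \right)} = 6 - 36 = -30$)
$y = 0$ ($y = 0 \left(-5\right) = 0$)
$I = 8$
$-2264 - \left(-91 + O{\left(-5 \right)}\right) \sqrt{I + y} = -2264 - \left(-91 - 30\right) \sqrt{8 + 0} = -2264 - - 121 \sqrt{8} = -2264 - - 121 \cdot 2 \sqrt{2} = -2264 - - 242 \sqrt{2} = -2264 + 242 \sqrt{2}$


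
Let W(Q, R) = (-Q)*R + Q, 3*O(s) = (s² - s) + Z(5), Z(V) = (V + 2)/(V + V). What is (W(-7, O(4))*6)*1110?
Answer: 150738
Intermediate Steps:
Z(V) = (2 + V)/(2*V) (Z(V) = (2 + V)/((2*V)) = (2 + V)*(1/(2*V)) = (2 + V)/(2*V))
O(s) = 7/30 - s/3 + s²/3 (O(s) = ((s² - s) + (½)*(2 + 5)/5)/3 = ((s² - s) + (½)*(⅕)*7)/3 = ((s² - s) + 7/10)/3 = (7/10 + s² - s)/3 = 7/30 - s/3 + s²/3)
W(Q, R) = Q - Q*R (W(Q, R) = -Q*R + Q = Q - Q*R)
(W(-7, O(4))*6)*1110 = (-7*(1 - (7/30 - ⅓*4 + (⅓)*4²))*6)*1110 = (-7*(1 - (7/30 - 4/3 + (⅓)*16))*6)*1110 = (-7*(1 - (7/30 - 4/3 + 16/3))*6)*1110 = (-7*(1 - 1*127/30)*6)*1110 = (-7*(1 - 127/30)*6)*1110 = (-7*(-97/30)*6)*1110 = ((679/30)*6)*1110 = (679/5)*1110 = 150738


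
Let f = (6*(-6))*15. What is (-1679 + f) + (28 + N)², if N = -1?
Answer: -1490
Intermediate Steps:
f = -540 (f = -36*15 = -540)
(-1679 + f) + (28 + N)² = (-1679 - 540) + (28 - 1)² = -2219 + 27² = -2219 + 729 = -1490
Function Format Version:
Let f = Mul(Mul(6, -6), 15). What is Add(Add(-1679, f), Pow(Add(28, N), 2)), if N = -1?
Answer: -1490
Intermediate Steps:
f = -540 (f = Mul(-36, 15) = -540)
Add(Add(-1679, f), Pow(Add(28, N), 2)) = Add(Add(-1679, -540), Pow(Add(28, -1), 2)) = Add(-2219, Pow(27, 2)) = Add(-2219, 729) = -1490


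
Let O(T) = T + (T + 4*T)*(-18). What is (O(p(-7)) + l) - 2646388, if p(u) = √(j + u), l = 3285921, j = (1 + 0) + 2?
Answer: 639533 - 178*I ≈ 6.3953e+5 - 178.0*I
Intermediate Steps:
j = 3 (j = 1 + 2 = 3)
p(u) = √(3 + u)
O(T) = -89*T (O(T) = T + (5*T)*(-18) = T - 90*T = -89*T)
(O(p(-7)) + l) - 2646388 = (-89*√(3 - 7) + 3285921) - 2646388 = (-178*I + 3285921) - 2646388 = (3285921 - 178*I) - 2646388 = 639533 - 178*I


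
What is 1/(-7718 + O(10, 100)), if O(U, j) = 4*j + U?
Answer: -1/7308 ≈ -0.00013684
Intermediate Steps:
O(U, j) = U + 4*j
1/(-7718 + O(10, 100)) = 1/(-7718 + (10 + 4*100)) = 1/(-7718 + (10 + 400)) = 1/(-7718 + 410) = 1/(-7308) = -1/7308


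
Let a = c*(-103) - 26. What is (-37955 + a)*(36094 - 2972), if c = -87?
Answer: -961200440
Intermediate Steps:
a = 8935 (a = -87*(-103) - 26 = 8961 - 26 = 8935)
(-37955 + a)*(36094 - 2972) = (-37955 + 8935)*(36094 - 2972) = -29020*33122 = -961200440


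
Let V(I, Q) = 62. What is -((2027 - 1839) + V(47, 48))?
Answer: -250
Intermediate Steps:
-((2027 - 1839) + V(47, 48)) = -((2027 - 1839) + 62) = -(188 + 62) = -1*250 = -250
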